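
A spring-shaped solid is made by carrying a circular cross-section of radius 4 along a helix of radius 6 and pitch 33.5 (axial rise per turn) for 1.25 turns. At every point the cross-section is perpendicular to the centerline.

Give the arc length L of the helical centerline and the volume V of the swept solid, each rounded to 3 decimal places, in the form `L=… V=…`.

L=63.041 V=3168.790

2πR = 2π·6 = 37.699112
per-turn = √(37.699112² + 33.5²) = √(1421.2230 + 1122.25) = √2543.4730 = 50.432857
L = 1.25 × 50.432857 = 63.041071
V = π·4² × L = 50.265482 × 63.041071 = 3168.789841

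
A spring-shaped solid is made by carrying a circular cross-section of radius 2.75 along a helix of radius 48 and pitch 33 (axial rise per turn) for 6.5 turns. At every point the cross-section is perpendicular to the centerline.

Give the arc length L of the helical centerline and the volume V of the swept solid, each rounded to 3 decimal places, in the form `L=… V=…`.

2πR = 2π·48 = 301.592895
per-turn = √(301.592895² + 33²) = √(90958.2742 + 1089) = √92047.2742 = 303.392937
L = 6.5 × 303.392937 = 1972.054090
V = π·2.75² × L = 23.758294 × 1972.054090 = 46852.641724

L=1972.054 V=46852.642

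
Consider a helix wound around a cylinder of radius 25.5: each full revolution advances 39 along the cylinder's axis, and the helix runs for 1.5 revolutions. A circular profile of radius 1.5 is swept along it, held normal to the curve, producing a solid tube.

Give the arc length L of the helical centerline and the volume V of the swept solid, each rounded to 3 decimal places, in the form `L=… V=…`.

L=247.349 V=1748.409

2πR = 2π·25.5 = 160.221225
per-turn = √(160.221225² + 39²) = √(25670.8410 + 1521) = √27191.8410 = 164.899488
L = 1.5 × 164.899488 = 247.349232
V = π·1.5² × L = 7.068583 × 247.349232 = 1748.408690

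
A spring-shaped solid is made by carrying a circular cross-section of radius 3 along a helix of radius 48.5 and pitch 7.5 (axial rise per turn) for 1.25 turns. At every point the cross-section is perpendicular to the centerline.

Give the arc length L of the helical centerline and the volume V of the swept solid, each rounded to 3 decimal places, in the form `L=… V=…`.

2πR = 2π·48.5 = 304.734487
per-turn = √(304.734487² + 7.5²) = √(92863.1078 + 56.25) = √92919.3578 = 304.826767
L = 1.25 × 304.826767 = 381.033459
V = π·3² × L = 28.274334 × 381.033459 = 10773.467229

L=381.033 V=10773.467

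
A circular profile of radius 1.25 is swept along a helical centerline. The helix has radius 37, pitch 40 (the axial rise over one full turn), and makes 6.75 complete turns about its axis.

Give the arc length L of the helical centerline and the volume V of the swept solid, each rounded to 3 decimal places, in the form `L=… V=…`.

L=1592.284 V=7816.106

2πR = 2π·37 = 232.477856
per-turn = √(232.477856² + 40²) = √(54045.9537 + 1600) = √55645.9537 = 235.893946
L = 6.75 × 235.893946 = 1592.284135
V = π·1.25² × L = 4.908739 × 1592.284135 = 7816.106469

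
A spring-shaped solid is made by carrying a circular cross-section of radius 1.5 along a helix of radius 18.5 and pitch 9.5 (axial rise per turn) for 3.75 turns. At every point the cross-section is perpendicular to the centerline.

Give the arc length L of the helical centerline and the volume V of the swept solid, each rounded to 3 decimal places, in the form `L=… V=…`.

2πR = 2π·18.5 = 116.238928
per-turn = √(116.238928² + 9.5²) = √(13511.4884 + 90.25) = √13601.7384 = 116.626491
L = 3.75 × 116.626491 = 437.349342
V = π·1.5² × L = 7.068583 × 437.349342 = 3091.440327

L=437.349 V=3091.440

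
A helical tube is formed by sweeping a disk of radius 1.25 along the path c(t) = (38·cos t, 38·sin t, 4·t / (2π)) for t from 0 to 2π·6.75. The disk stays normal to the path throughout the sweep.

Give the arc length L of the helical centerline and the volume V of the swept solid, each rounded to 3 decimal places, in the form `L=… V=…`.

L=1611.863 V=7912.215

2πR = 2π·38 = 238.761042
per-turn = √(238.761042² + 4²) = √(57006.8350 + 16) = √57022.8350 = 238.794546
L = 6.75 × 238.794546 = 1611.863183
V = π·1.25² × L = 4.908739 × 1611.863183 = 7912.214897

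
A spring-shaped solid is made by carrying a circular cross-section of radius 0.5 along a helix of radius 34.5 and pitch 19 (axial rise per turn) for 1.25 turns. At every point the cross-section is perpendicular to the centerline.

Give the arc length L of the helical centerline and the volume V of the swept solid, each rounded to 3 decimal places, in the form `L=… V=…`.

2πR = 2π·34.5 = 216.769893
per-turn = √(216.769893² + 19²) = √(46989.1866 + 361) = √47350.1866 = 217.600980
L = 1.25 × 217.600980 = 272.001225
V = π·0.5² × L = 0.785398 × 272.001225 = 213.629263

L=272.001 V=213.629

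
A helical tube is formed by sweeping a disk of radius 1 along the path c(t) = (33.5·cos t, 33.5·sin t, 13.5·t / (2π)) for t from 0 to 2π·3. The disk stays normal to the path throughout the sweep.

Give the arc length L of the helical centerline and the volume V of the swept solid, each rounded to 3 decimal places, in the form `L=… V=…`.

2πR = 2π·33.5 = 210.486708
per-turn = √(210.486708² + 13.5²) = √(44304.6542 + 182.25) = √44486.9042 = 210.919189
L = 3 × 210.919189 = 632.757566
V = π·1² × L = 3.141593 × 632.757566 = 1987.866521

L=632.758 V=1987.867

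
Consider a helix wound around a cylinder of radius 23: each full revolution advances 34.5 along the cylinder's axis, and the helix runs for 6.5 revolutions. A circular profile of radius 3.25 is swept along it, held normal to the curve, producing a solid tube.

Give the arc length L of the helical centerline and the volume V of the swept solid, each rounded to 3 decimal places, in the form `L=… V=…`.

2πR = 2π·23 = 144.513262
per-turn = √(144.513262² + 34.5²) = √(20884.0829 + 1190.25) = √22074.3329 = 148.574335
L = 6.5 × 148.574335 = 965.733175
V = π·3.25² × L = 33.183072 × 965.733175 = 32045.993873

L=965.733 V=32045.994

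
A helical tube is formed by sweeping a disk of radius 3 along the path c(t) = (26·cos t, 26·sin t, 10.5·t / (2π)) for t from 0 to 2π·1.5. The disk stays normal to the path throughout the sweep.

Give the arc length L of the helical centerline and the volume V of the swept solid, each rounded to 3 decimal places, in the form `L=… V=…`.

2πR = 2π·26 = 163.362818
per-turn = √(163.362818² + 10.5²) = √(26687.4103 + 110.25) = √26797.6603 = 163.699909
L = 1.5 × 163.699909 = 245.549864
V = π·3² × L = 28.274334 × 245.549864 = 6942.758838

L=245.550 V=6942.759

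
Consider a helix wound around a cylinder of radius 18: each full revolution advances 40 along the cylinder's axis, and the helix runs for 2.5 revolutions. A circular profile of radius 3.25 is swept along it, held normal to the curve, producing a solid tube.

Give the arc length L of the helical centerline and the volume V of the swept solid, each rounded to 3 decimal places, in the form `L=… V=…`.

L=299.906 V=9951.813

2πR = 2π·18 = 113.097336
per-turn = √(113.097336² + 40²) = √(12791.0073 + 1600) = √14391.0073 = 119.962525
L = 2.5 × 119.962525 = 299.906311
V = π·3.25² × L = 33.183072 × 299.906311 = 9951.812847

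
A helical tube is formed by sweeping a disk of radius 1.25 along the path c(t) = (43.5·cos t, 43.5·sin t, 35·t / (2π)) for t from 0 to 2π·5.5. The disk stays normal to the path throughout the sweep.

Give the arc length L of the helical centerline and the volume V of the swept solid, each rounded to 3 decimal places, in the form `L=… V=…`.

2πR = 2π·43.5 = 273.318561
per-turn = √(273.318561² + 35²) = √(74703.0357 + 1225) = √75928.0357 = 275.550423
L = 5.5 × 275.550423 = 1515.527327
V = π·1.25² × L = 4.908739 × 1515.527327 = 7439.327372

L=1515.527 V=7439.327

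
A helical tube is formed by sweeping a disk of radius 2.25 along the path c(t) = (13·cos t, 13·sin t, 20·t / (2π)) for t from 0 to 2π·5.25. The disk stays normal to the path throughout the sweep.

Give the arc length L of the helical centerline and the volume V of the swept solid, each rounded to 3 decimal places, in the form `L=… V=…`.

L=441.495 V=7021.676

2πR = 2π·13 = 81.681409
per-turn = √(81.681409² + 20²) = √(6671.8526 + 400) = √7071.8526 = 84.094308
L = 5.25 × 84.094308 = 441.495115
V = π·2.25² × L = 15.904313 × 441.495115 = 7021.676413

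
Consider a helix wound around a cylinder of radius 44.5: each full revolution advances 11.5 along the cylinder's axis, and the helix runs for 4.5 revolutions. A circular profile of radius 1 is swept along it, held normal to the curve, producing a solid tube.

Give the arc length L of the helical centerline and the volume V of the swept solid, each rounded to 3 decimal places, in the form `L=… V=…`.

L=1259.272 V=3956.119

2πR = 2π·44.5 = 279.601746
per-turn = √(279.601746² + 11.5²) = √(78177.1365 + 132.25) = √78309.3865 = 279.838143
L = 4.5 × 279.838143 = 1259.271645
V = π·1² × L = 3.141593 × 1259.271645 = 3956.118549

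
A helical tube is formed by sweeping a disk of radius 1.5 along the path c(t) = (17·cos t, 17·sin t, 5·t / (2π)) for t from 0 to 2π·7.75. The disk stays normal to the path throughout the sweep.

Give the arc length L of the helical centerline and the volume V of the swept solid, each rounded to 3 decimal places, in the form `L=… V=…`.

L=828.716 V=5857.849

2πR = 2π·17 = 106.814150
per-turn = √(106.814150² + 5²) = √(11409.2627 + 25) = √11434.2627 = 106.931112
L = 7.75 × 106.931112 = 828.716117
V = π·1.5² × L = 7.068583 × 828.716117 = 5857.849047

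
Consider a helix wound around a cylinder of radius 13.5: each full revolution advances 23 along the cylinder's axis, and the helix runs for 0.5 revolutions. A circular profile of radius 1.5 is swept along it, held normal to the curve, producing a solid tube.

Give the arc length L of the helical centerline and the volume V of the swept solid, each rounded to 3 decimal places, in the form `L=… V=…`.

L=43.943 V=310.615

2πR = 2π·13.5 = 84.823002
per-turn = √(84.823002² + 23²) = √(7194.9416 + 529) = √7723.9416 = 87.885958
L = 0.5 × 87.885958 = 43.942979
V = π·1.5² × L = 7.068583 × 43.942979 = 310.614615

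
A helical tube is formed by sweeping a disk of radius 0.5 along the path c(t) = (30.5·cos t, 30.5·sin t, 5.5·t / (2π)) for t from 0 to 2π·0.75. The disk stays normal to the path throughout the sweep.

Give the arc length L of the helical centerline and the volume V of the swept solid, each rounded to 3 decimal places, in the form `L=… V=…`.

L=143.787 V=112.930

2πR = 2π·30.5 = 191.637152
per-turn = √(191.637152² + 5.5²) = √(36724.7980 + 30.25) = √36755.0480 = 191.716061
L = 0.75 × 191.716061 = 143.787046
V = π·0.5² × L = 0.785398 × 143.787046 = 112.930082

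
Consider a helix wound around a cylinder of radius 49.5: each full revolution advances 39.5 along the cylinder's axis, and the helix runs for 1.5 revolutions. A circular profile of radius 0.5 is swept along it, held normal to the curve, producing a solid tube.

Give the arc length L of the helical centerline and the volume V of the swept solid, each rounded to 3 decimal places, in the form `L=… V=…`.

L=470.274 V=369.352

2πR = 2π·49.5 = 311.017673
per-turn = √(311.017673² + 39.5²) = √(96731.9927 + 1560.25) = √98292.2427 = 313.515937
L = 1.5 × 313.515937 = 470.273905
V = π·0.5² × L = 0.785398 × 470.273905 = 369.352262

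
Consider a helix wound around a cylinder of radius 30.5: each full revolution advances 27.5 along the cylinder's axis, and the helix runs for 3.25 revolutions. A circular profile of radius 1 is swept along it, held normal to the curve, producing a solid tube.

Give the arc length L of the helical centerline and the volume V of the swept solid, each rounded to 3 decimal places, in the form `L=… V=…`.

2πR = 2π·30.5 = 191.637152
per-turn = √(191.637152² + 27.5²) = √(36724.7980 + 756.25) = √37481.0480 = 193.600227
L = 3.25 × 193.600227 = 629.200738
V = π·1² × L = 3.141593 × 629.200738 = 1976.692418

L=629.201 V=1976.692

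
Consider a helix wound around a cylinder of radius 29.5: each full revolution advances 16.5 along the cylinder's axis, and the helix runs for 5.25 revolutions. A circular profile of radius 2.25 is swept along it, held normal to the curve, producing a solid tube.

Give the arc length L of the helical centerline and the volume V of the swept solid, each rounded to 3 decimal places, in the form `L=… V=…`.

L=976.956 V=15537.819

2πR = 2π·29.5 = 185.353967
per-turn = √(185.353967² + 16.5²) = √(34356.0929 + 272.25) = √34628.3429 = 186.086923
L = 5.25 × 186.086923 = 976.956346
V = π·2.25² × L = 15.904313 × 976.956346 = 15537.819325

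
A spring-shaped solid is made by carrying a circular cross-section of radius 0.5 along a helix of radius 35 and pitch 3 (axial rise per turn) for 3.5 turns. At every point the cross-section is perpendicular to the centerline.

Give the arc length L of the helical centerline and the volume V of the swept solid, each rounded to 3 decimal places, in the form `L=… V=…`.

L=769.762 V=604.570

2πR = 2π·35 = 219.911486
per-turn = √(219.911486² + 3²) = √(48361.0616 + 9) = √48370.0616 = 219.931948
L = 3.5 × 219.931948 = 769.761817
V = π·0.5² × L = 0.785398 × 769.761817 = 604.569517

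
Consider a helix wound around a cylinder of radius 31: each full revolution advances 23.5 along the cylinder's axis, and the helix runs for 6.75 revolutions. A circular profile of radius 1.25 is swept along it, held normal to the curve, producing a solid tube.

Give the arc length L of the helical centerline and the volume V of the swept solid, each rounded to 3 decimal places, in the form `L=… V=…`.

L=1324.291 V=6500.598

2πR = 2π·31 = 194.778745
per-turn = √(194.778745² + 23.5²) = √(37938.7593 + 552.25) = √38491.0093 = 196.191257
L = 6.75 × 196.191257 = 1324.290985
V = π·1.25² × L = 4.908739 × 1324.290985 = 6500.598170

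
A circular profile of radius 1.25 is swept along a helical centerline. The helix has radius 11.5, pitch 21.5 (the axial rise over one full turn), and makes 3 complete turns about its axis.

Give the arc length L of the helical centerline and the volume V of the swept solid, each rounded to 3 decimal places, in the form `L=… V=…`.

L=226.162 V=1110.172

2πR = 2π·11.5 = 72.256631
per-turn = √(72.256631² + 21.5²) = √(5221.0207 + 462.25) = √5683.2707 = 75.387471
L = 3 × 75.387471 = 226.162412
V = π·1.25² × L = 4.908739 × 226.162412 = 1110.172143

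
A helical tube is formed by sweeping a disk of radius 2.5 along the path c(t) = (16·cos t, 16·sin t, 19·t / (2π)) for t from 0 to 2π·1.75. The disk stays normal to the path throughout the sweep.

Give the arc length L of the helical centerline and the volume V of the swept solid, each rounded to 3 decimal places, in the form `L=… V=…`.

L=179.044 V=3515.515

2πR = 2π·16 = 100.530965
per-turn = √(100.530965² + 19²) = √(10106.4749 + 361) = √10467.4749 = 102.310678
L = 1.75 × 102.310678 = 179.043687
V = π·2.5² × L = 19.634954 × 179.043687 = 3515.514576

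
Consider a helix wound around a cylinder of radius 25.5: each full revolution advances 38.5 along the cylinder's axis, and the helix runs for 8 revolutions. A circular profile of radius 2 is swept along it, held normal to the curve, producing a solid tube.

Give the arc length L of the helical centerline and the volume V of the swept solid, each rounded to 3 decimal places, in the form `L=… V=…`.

L=1318.256 V=16565.688

2πR = 2π·25.5 = 160.221225
per-turn = √(160.221225² + 38.5²) = √(25670.8410 + 1482.25) = √27153.0910 = 164.781950
L = 8 × 164.781950 = 1318.255600
V = π·2² × L = 12.566371 × 1318.255600 = 16565.688434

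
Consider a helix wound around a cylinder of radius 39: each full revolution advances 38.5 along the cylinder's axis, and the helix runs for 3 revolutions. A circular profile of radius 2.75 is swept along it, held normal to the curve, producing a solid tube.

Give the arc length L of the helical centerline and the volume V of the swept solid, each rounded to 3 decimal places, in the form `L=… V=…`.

2πR = 2π·39 = 245.044227
per-turn = √(245.044227² + 38.5²) = √(60046.6732 + 1482.25) = √61528.9232 = 248.050243
L = 3 × 248.050243 = 744.150730
V = π·2.75² × L = 23.758294 × 744.150730 = 17679.752147

L=744.151 V=17679.752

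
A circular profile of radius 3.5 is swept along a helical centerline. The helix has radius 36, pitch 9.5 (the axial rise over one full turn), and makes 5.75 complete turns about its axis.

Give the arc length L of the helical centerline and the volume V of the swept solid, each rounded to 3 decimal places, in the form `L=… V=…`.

2πR = 2π·36 = 226.194671
per-turn = √(226.194671² + 9.5²) = √(51164.0292 + 90.25) = √51254.2792 = 226.394079
L = 5.75 × 226.394079 = 1301.765957
V = π·3.5² × L = 38.484510 × 1301.765957 = 50097.824995

L=1301.766 V=50097.825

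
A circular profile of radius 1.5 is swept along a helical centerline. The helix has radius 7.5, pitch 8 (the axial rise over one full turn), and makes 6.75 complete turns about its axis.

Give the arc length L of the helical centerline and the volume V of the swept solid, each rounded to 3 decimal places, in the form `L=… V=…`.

L=322.637 V=2280.589

2πR = 2π·7.5 = 47.123890
per-turn = √(47.123890² + 8²) = √(2220.6610 + 64) = √2284.6610 = 47.798127
L = 6.75 × 47.798127 = 322.637360
V = π·1.5² × L = 7.068583 × 322.637360 = 2280.589113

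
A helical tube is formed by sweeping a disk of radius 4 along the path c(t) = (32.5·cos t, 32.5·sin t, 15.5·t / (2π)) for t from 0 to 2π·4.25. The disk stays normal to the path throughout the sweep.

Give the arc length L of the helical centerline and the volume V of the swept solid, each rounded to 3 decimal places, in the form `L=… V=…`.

L=870.361 V=43749.140

2πR = 2π·32.5 = 204.203522
per-turn = √(204.203522² + 15.5²) = √(41699.0786 + 240.25) = √41939.3286 = 204.790939
L = 4.25 × 204.790939 = 870.361490
V = π·4² × L = 50.265482 × 870.361490 = 43749.140192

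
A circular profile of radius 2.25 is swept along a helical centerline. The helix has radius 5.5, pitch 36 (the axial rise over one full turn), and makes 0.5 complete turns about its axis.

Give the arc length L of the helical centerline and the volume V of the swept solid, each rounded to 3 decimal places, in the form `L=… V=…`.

L=24.951 V=396.830

2πR = 2π·5.5 = 34.557519
per-turn = √(34.557519² + 36²) = √(1194.2221 + 1296) = √2490.2221 = 49.902126
L = 0.5 × 49.902126 = 24.951063
V = π·2.25² × L = 15.904313 × 24.951063 = 396.829507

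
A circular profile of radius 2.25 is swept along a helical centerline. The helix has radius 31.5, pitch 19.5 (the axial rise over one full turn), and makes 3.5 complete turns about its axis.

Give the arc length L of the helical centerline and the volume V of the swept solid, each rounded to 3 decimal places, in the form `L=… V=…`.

L=696.075 V=11070.598

2πR = 2π·31.5 = 197.920337
per-turn = √(197.920337² + 19.5²) = √(39172.4599 + 380.25) = √39552.7099 = 198.878631
L = 3.5 × 198.878631 = 696.075208
V = π·2.25² × L = 15.904313 × 696.075208 = 11070.597854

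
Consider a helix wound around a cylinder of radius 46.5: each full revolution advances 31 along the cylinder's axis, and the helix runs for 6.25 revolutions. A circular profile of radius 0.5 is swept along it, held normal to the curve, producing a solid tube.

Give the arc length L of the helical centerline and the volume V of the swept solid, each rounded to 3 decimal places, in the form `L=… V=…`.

2πR = 2π·46.5 = 292.168117
per-turn = √(292.168117² + 31²) = √(85362.2085 + 961) = √86323.2085 = 293.808115
L = 6.25 × 293.808115 = 1836.300719
V = π·0.5² × L = 0.785398 × 1836.300719 = 1442.227212

L=1836.301 V=1442.227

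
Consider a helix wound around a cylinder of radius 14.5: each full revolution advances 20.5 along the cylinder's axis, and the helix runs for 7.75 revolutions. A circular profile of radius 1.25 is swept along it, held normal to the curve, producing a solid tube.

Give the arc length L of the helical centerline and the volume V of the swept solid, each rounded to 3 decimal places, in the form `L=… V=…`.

L=723.727 V=3552.585

2πR = 2π·14.5 = 91.106187
per-turn = √(91.106187² + 20.5²) = √(8300.3373 + 420.25) = √8720.5873 = 93.384085
L = 7.75 × 93.384085 = 723.726658
V = π·1.25² × L = 4.908739 × 723.726658 = 3552.584923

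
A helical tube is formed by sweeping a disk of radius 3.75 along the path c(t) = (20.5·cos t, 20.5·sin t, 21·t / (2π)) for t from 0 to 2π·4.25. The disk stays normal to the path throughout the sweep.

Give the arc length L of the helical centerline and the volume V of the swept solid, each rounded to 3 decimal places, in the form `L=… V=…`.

2πR = 2π·20.5 = 128.805299
per-turn = √(128.805299² + 21²) = √(16590.8050 + 441) = √17031.8050 = 130.505958
L = 4.25 × 130.505958 = 554.650320
V = π·3.75² × L = 44.178647 × 554.650320 = 24503.700537

L=554.650 V=24503.701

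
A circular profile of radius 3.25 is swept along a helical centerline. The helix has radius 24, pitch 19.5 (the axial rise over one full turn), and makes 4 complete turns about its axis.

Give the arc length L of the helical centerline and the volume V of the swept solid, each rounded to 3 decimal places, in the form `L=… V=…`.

2πR = 2π·24 = 150.796447
per-turn = √(150.796447² + 19.5²) = √(22739.5685 + 380.25) = √23119.8185 = 152.052026
L = 4 × 152.052026 = 608.208103
V = π·3.25² × L = 33.183072 × 608.208103 = 20182.213521

L=608.208 V=20182.214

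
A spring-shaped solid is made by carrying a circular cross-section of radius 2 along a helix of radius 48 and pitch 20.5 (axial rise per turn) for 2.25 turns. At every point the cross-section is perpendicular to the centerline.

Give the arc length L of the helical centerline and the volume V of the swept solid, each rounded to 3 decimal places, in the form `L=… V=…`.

L=680.150 V=8547.015

2πR = 2π·48 = 301.592895
per-turn = √(301.592895² + 20.5²) = √(90958.2742 + 420.25) = √91378.5242 = 302.288809
L = 2.25 × 302.288809 = 680.149821
V = π·2² × L = 12.566371 × 680.149821 = 8547.014720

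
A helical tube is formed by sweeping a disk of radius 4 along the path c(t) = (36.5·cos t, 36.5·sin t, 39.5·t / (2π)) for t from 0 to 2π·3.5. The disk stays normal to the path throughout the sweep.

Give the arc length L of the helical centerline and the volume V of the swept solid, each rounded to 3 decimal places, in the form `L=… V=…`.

L=814.496 V=40941.021

2πR = 2π·36.5 = 229.336264
per-turn = √(229.336264² + 39.5²) = √(52595.1219 + 1560.25) = √54155.3719 = 232.713068
L = 3.5 × 232.713068 = 814.495737
V = π·4² × L = 50.265482 × 814.495737 = 40941.021168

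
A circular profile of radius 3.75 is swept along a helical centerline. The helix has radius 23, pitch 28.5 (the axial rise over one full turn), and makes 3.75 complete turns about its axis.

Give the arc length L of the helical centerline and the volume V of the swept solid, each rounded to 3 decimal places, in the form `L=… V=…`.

L=552.363 V=24402.642

2πR = 2π·23 = 144.513262
per-turn = √(144.513262² + 28.5²) = √(20884.0829 + 812.25) = √21696.3329 = 147.296751
L = 3.75 × 147.296751 = 552.362817
V = π·3.75² × L = 44.178647 × 552.362817 = 24402.641737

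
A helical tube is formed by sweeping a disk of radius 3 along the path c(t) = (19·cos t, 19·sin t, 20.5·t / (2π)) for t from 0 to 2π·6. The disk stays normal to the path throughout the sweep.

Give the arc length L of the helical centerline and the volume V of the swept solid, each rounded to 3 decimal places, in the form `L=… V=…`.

2πR = 2π·19 = 119.380521
per-turn = √(119.380521² + 20.5²) = √(14251.7088 + 420.25) = √14671.9588 = 121.127861
L = 6 × 121.127861 = 726.767167
V = π·3² × L = 28.274334 × 726.767167 = 20548.857538

L=726.767 V=20548.858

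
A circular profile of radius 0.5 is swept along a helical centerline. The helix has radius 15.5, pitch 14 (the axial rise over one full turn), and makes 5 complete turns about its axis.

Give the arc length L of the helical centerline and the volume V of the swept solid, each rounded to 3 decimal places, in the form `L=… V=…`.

2πR = 2π·15.5 = 97.389372
per-turn = √(97.389372² + 14²) = √(9484.6898 + 196) = √9680.6898 = 98.390497
L = 5 × 98.390497 = 491.952483
V = π·0.5² × L = 0.785398 × 491.952483 = 386.378577

L=491.952 V=386.379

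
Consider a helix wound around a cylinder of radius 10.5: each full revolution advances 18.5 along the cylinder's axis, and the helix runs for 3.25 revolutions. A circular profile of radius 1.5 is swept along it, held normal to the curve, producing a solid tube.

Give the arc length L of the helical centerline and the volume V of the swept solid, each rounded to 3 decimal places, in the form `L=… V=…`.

L=222.684 V=1574.062

2πR = 2π·10.5 = 65.973446
per-turn = √(65.973446² + 18.5²) = √(4352.4955 + 342.25) = √4694.7455 = 68.518213
L = 3.25 × 68.518213 = 222.684193
V = π·1.5² × L = 7.068583 × 222.684193 = 1574.061805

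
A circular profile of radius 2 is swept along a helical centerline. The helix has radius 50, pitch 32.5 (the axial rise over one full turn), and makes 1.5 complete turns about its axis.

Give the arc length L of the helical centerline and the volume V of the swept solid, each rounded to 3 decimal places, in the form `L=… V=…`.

2πR = 2π·50 = 314.159265
per-turn = √(314.159265² + 32.5²) = √(98696.0440 + 1056.25) = √99752.2940 = 315.835866
L = 1.5 × 315.835866 = 473.753798
V = π·2² × L = 12.566371 × 473.753798 = 5953.365811

L=473.754 V=5953.366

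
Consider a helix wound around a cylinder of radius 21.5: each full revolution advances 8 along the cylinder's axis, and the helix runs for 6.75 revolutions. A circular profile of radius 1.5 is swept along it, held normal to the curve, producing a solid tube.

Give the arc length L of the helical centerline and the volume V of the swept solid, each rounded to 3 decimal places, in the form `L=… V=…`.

2πR = 2π·21.5 = 135.088484
per-turn = √(135.088484² + 8²) = √(18248.8985 + 64) = √18312.8985 = 135.325159
L = 6.75 × 135.325159 = 913.444820
V = π·1.5² × L = 7.068583 × 913.444820 = 6456.760958

L=913.445 V=6456.761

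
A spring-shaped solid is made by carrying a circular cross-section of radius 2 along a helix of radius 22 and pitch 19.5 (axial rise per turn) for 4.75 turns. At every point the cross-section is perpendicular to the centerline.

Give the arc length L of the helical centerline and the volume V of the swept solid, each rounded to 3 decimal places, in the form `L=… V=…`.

L=663.094 V=8332.684

2πR = 2π·22 = 138.230077
per-turn = √(138.230077² + 19.5²) = √(19107.5541 + 380.25) = √19487.8041 = 139.598725
L = 4.75 × 139.598725 = 663.093945
V = π·2² × L = 12.566371 × 663.093945 = 8332.684270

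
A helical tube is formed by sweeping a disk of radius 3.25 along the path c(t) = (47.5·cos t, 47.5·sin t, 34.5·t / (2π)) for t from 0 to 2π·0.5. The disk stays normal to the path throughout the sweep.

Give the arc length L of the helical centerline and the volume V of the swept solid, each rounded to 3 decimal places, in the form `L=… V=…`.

L=150.219 V=4984.740

2πR = 2π·47.5 = 298.451302
per-turn = √(298.451302² + 34.5²) = √(89073.1797 + 1190.25) = √90263.4297 = 300.438729
L = 0.5 × 300.438729 = 150.219364
V = π·3.25² × L = 33.183072 × 150.219364 = 4984.740044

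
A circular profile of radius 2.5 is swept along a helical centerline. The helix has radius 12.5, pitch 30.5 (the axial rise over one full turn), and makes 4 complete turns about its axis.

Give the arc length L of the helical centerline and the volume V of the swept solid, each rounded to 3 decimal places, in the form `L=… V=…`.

L=337.016 V=6617.301

2πR = 2π·12.5 = 78.539816
per-turn = √(78.539816² + 30.5²) = √(6168.5028 + 930.25) = √7098.7528 = 84.254096
L = 4 × 84.254096 = 337.016385
V = π·2.5² × L = 19.634954 × 337.016385 = 6617.301253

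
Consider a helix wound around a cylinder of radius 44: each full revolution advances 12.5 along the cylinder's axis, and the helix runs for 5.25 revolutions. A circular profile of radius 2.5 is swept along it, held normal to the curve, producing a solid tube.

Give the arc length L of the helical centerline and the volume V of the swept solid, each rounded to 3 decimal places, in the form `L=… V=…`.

2πR = 2π·44 = 276.460154
per-turn = √(276.460154² + 12.5²) = √(76430.2165 + 156.25) = √76586.4665 = 276.742600
L = 5.25 × 276.742600 = 1452.898648
V = π·2.5² × L = 19.634954 × 1452.898648 = 28527.598251

L=1452.899 V=28527.598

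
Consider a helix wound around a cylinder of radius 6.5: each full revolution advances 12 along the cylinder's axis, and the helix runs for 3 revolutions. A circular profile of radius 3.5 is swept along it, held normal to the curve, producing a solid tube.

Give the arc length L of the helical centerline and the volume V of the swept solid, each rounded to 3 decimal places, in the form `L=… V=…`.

L=127.701 V=4914.529

2πR = 2π·6.5 = 40.840704
per-turn = √(40.840704² + 12²) = √(1667.9631 + 144) = √1811.9631 = 42.567160
L = 3 × 42.567160 = 127.701481
V = π·3.5² × L = 38.484510 × 127.701481 = 4914.528930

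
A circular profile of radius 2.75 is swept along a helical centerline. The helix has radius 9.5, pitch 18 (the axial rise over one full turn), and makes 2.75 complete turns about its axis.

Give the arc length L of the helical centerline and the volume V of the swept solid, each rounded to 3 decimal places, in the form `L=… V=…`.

L=171.449 V=4073.345

2πR = 2π·9.5 = 59.690260
per-turn = √(59.690260² + 18²) = √(3562.9272 + 324) = √3886.9272 = 62.345226
L = 2.75 × 62.345226 = 171.449371
V = π·2.75² × L = 23.758294 × 171.449371 = 4073.344642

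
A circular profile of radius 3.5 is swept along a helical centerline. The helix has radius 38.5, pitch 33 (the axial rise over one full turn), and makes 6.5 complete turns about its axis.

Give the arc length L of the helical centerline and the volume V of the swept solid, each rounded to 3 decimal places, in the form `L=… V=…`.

L=1586.931 V=61072.245

2πR = 2π·38.5 = 241.902634
per-turn = √(241.902634² + 33²) = √(58516.8845 + 1089) = √59605.8845 = 244.143164
L = 6.5 × 244.143164 = 1586.930566
V = π·3.5² × L = 38.484510 × 1586.930566 = 61072.245229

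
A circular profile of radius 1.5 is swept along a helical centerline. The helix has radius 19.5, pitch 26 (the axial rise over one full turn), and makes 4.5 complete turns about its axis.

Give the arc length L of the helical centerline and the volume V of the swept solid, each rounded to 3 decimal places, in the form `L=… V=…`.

L=563.627 V=3984.044

2πR = 2π·19.5 = 122.522113
per-turn = √(122.522113² + 26²) = √(15011.6683 + 676) = √15687.6683 = 125.250422
L = 4.5 × 125.250422 = 563.626900
V = π·1.5² × L = 7.068583 × 563.626900 = 3984.043792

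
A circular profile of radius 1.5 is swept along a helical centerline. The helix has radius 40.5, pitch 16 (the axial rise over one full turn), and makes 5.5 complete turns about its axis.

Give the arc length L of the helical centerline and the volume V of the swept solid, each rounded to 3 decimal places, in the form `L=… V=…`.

2πR = 2π·40.5 = 254.469005
per-turn = √(254.469005² + 16²) = √(64754.4745 + 256) = √65010.4745 = 254.971517
L = 5.5 × 254.971517 = 1402.343343
V = π·1.5² × L = 7.068583 × 1402.343343 = 9912.580978

L=1402.343 V=9912.581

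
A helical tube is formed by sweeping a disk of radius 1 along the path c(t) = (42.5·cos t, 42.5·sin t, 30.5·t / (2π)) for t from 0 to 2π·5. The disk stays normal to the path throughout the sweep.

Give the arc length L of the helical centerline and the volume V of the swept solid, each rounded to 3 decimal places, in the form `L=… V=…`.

L=1343.858 V=4221.854

2πR = 2π·42.5 = 267.035376
per-turn = √(267.035376² + 30.5²) = √(71307.8918 + 930.25) = √72238.1418 = 268.771542
L = 5 × 268.771542 = 1343.857710
V = π·1² × L = 3.141593 × 1343.857710 = 4221.853509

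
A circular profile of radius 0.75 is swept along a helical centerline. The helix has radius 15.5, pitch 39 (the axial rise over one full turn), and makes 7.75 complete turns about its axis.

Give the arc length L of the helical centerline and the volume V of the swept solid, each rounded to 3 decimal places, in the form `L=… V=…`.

2πR = 2π·15.5 = 97.389372
per-turn = √(97.389372² + 39²) = √(9484.6898 + 1521) = √11005.6898 = 104.908007
L = 7.75 × 104.908007 = 813.037050
V = π·0.75² × L = 1.767146 × 813.037050 = 1436.755064

L=813.037 V=1436.755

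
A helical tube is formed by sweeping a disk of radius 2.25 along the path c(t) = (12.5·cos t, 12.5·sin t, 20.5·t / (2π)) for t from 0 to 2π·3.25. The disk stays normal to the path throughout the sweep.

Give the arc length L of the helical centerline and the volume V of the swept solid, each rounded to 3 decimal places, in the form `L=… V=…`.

2πR = 2π·12.5 = 78.539816
per-turn = √(78.539816² + 20.5²) = √(6168.5028 + 420.25) = √6588.7528 = 81.171132
L = 3.25 × 81.171132 = 263.806181
V = π·2.25² × L = 15.904313 × 263.806181 = 4195.656017

L=263.806 V=4195.656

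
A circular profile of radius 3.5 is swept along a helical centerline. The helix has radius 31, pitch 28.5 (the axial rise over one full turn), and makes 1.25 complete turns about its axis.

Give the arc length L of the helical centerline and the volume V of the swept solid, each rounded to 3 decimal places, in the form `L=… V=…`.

2πR = 2π·31 = 194.778745
per-turn = √(194.778745² + 28.5²) = √(37938.7593 + 812.25) = √38751.0093 = 196.852761
L = 1.25 × 196.852761 = 246.065951
V = π·3.5² × L = 38.484510 × 246.065951 = 9469.727539

L=246.066 V=9469.728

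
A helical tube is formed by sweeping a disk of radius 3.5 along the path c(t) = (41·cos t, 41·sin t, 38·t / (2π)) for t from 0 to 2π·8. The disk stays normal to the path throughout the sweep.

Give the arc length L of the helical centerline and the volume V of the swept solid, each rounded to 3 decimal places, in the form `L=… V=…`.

2πR = 2π·41 = 257.610598
per-turn = √(257.610598² + 38²) = √(66363.2200 + 1444) = √67807.2200 = 260.398195
L = 8 × 260.398195 = 2083.185561
V = π·3.5² × L = 38.484510 × 2083.185561 = 80170.375549

L=2083.186 V=80170.376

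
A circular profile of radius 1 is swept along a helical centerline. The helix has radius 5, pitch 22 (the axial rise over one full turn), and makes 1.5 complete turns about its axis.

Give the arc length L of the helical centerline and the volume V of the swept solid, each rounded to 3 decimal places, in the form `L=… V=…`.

L=57.530 V=180.735

2πR = 2π·5 = 31.415927
per-turn = √(31.415927² + 22²) = √(986.9604 + 484) = √1470.9604 = 38.353102
L = 1.5 × 38.353102 = 57.529653
V = π·1² × L = 3.141593 × 57.529653 = 180.734736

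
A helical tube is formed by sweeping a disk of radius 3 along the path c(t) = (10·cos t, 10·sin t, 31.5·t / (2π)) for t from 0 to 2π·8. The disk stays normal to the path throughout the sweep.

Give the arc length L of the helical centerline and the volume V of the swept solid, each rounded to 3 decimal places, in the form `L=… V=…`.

2πR = 2π·10 = 62.831853
per-turn = √(62.831853² + 31.5²) = √(3947.8418 + 992.25) = √4940.0918 = 70.285786
L = 8 × 70.285786 = 562.286291
V = π·3² × L = 28.274334 × 562.286291 = 15898.270320

L=562.286 V=15898.270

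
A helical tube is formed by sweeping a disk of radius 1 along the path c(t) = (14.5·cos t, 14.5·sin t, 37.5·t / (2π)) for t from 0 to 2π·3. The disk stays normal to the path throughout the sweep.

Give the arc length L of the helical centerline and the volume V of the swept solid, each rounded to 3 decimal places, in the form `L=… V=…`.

2πR = 2π·14.5 = 91.106187
per-turn = √(91.106187² + 37.5²) = √(8300.3373 + 1406.25) = √9706.5873 = 98.522014
L = 3 × 98.522014 = 295.566043
V = π·1² × L = 3.141593 × 295.566043 = 928.548109

L=295.566 V=928.548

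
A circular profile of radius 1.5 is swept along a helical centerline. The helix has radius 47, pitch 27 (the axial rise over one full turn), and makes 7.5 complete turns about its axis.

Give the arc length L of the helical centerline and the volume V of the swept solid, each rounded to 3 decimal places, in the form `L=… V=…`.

2πR = 2π·47 = 295.309709
per-turn = √(295.309709² + 27²) = √(87207.8245 + 729) = √87936.8245 = 296.541438
L = 7.5 × 296.541438 = 2224.060785
V = π·1.5² × L = 7.068583 × 2224.060785 = 15720.959306

L=2224.061 V=15720.959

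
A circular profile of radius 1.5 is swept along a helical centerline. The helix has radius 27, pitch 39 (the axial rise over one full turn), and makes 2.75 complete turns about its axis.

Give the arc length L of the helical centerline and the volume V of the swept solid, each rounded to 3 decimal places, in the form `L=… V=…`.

L=478.696 V=3383.700

2πR = 2π·27 = 169.646003
per-turn = √(169.646003² + 39²) = √(28779.7664 + 1521) = √30300.7664 = 174.071153
L = 2.75 × 174.071153 = 478.695672
V = π·1.5² × L = 7.068583 × 478.695672 = 3383.700313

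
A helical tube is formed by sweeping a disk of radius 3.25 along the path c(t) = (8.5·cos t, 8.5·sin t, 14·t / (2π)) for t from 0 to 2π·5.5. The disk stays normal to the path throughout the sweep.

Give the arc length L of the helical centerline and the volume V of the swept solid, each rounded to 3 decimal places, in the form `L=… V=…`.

L=303.664 V=10076.489

2πR = 2π·8.5 = 53.407075
per-turn = √(53.407075² + 14²) = √(2852.3157 + 196) = √3048.3157 = 55.211554
L = 5.5 × 55.211554 = 303.663546
V = π·3.25² × L = 33.183072 × 303.663546 = 10076.489428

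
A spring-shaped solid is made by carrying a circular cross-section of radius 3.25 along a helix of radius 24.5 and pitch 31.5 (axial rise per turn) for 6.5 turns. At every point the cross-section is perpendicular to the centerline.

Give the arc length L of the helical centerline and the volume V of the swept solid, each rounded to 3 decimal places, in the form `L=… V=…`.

L=1021.331 V=33890.907

2πR = 2π·24.5 = 153.938040
per-turn = √(153.938040² + 31.5²) = √(23696.9202 + 992.25) = √24689.1702 = 157.127878
L = 6.5 × 157.127878 = 1021.331210
V = π·3.25² × L = 33.183072 × 1021.331210 = 33890.907474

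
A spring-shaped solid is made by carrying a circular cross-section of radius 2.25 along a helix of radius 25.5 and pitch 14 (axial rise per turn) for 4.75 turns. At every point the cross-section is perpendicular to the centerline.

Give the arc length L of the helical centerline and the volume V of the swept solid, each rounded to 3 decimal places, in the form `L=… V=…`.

L=763.951 V=12150.110

2πR = 2π·25.5 = 160.221225
per-turn = √(160.221225² + 14²) = √(25670.8410 + 196) = √25866.8410 = 160.831717
L = 4.75 × 160.831717 = 763.950654
V = π·2.25² × L = 15.904313 × 763.950654 = 12150.110165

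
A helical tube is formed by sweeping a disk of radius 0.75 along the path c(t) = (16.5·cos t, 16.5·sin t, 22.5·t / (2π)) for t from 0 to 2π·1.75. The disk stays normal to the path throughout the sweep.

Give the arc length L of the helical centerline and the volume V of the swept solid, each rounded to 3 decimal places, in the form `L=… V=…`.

L=185.651 V=328.072

2πR = 2π·16.5 = 103.672558
per-turn = √(103.672558² + 22.5²) = √(10747.9992 + 506.25) = √11254.2492 = 106.086046
L = 1.75 × 106.086046 = 185.650581
V = π·0.75² × L = 1.767146 × 185.650581 = 328.071657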